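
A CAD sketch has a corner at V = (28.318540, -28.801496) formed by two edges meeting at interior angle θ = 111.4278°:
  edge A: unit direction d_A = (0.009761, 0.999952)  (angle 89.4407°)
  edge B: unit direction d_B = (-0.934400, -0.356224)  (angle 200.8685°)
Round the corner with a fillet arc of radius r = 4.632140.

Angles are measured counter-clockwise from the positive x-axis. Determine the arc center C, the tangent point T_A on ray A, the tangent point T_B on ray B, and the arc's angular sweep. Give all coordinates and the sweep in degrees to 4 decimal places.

bisector direction at 145.1546° = (-0.820697,0.571364)
center distance |VC| = r/sin(θ/2) = 4.632140/sin(55.7139°) = 5.606323
C = V + |VC|·bis = (23.7174,-25.5982)
T_A = V + ((C−V)·d_A)·d_A = V + 3.1582·d_A = (28.3494,-25.6435)
T_B = V + ((C−V)·d_B)·d_B = V + 3.1582·d_B = (25.3675,-29.9265)
sweep = 180° − θ = 68.5722°

center=(23.7174,-25.5982) T_A=(28.3494,-25.6435) T_B=(25.3675,-29.9265) sweep=68.5722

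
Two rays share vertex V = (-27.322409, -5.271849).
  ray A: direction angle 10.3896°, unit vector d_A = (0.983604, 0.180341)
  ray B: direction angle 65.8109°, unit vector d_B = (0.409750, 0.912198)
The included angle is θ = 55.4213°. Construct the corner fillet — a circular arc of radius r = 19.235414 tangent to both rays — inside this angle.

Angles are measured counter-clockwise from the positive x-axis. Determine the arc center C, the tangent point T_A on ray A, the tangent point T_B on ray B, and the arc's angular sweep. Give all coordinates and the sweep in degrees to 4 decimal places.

center=(5.2297,20.2525) T_A=(8.6987,1.3325) T_B=(-12.3168,28.1342) sweep=124.5787

bisector direction at 38.1002° = (0.786932,0.617039)
center distance |VC| = r/sin(θ/2) = 19.235414/sin(27.7107°) = 41.365893
C = V + |VC|·bis = (5.2297,20.2525)
T_A = V + ((C−V)·d_A)·d_A = V + 36.6215·d_A = (8.6987,1.3325)
T_B = V + ((C−V)·d_B)·d_B = V + 36.6215·d_B = (-12.3168,28.1342)
sweep = 180° − θ = 124.5787°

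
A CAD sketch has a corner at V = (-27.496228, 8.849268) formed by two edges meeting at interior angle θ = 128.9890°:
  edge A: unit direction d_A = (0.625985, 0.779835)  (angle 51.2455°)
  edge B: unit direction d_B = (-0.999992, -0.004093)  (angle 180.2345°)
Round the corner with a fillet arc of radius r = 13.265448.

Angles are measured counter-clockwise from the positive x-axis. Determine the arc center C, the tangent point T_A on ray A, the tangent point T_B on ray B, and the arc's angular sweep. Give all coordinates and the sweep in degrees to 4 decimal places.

bisector direction at 115.7400° = (-0.434288,0.900774)
center distance |VC| = r/sin(θ/2) = 13.265448/sin(64.4945°) = 14.697842
C = V + |VC|·bis = (-33.8793,22.0887)
T_A = V + ((C−V)·d_A)·d_A = V + 6.3289·d_A = (-23.5345,13.7847)
T_B = V + ((C−V)·d_B)·d_B = V + 6.3289·d_B = (-33.8250,8.8234)
sweep = 180° − θ = 51.0110°

center=(-33.8793,22.0887) T_A=(-23.5345,13.7847) T_B=(-33.8250,8.8234) sweep=51.0110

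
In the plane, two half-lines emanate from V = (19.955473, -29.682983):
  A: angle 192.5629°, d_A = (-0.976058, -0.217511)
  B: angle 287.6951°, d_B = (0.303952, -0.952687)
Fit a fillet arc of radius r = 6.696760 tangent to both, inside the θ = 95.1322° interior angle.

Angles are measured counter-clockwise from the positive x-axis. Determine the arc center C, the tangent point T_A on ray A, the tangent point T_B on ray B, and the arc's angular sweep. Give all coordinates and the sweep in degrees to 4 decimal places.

bisector direction at 240.1290° = (-0.498049,-0.867149)
center distance |VC| = r/sin(θ/2) = 6.696760/sin(47.5661°) = 9.073509
C = V + |VC|·bis = (15.4364,-37.5511)
T_A = V + ((C−V)·d_A)·d_A = V + 6.1223·d_A = (13.9798,-31.0146)
T_B = V + ((C−V)·d_B)·d_B = V + 6.1223·d_B = (21.8163,-35.5156)
sweep = 180° − θ = 84.8678°

center=(15.4364,-37.5511) T_A=(13.9798,-31.0146) T_B=(21.8163,-35.5156) sweep=84.8678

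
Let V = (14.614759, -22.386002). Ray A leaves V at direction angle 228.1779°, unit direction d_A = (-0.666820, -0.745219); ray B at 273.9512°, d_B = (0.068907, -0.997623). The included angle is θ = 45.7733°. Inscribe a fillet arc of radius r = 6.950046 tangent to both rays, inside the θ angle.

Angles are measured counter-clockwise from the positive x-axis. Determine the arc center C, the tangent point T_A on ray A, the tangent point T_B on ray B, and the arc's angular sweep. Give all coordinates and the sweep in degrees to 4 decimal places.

center=(8.8157,-39.2895) T_A=(3.6364,-34.6551) T_B=(15.7492,-38.8106) sweep=134.2267

bisector direction at 251.0645° = (-0.324503,-0.945885)
center distance |VC| = r/sin(θ/2) = 6.950046/sin(22.8866°) = 17.870609
C = V + |VC|·bis = (8.8157,-39.2895)
T_A = V + ((C−V)·d_A)·d_A = V + 16.4638·d_A = (3.6364,-34.6551)
T_B = V + ((C−V)·d_B)·d_B = V + 16.4638·d_B = (15.7492,-38.8106)
sweep = 180° − θ = 134.2267°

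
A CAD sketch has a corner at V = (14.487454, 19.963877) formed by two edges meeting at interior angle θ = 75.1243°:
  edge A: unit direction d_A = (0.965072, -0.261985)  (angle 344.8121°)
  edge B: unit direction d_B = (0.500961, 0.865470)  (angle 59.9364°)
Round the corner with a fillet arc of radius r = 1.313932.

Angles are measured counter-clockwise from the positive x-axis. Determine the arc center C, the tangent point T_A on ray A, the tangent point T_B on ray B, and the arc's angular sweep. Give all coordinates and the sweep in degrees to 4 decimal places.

center=(16.4805,20.7843) T_A=(16.1363,19.5163) T_B=(15.3434,21.4425) sweep=104.8757

bisector direction at 22.3743° = (0.924717,0.380655)
center distance |VC| = r/sin(θ/2) = 1.313932/sin(37.5622°) = 2.155324
C = V + |VC|·bis = (16.4805,20.7843)
T_A = V + ((C−V)·d_A)·d_A = V + 1.7085·d_A = (16.1363,19.5163)
T_B = V + ((C−V)·d_B)·d_B = V + 1.7085·d_B = (15.3434,21.4425)
sweep = 180° − θ = 104.8757°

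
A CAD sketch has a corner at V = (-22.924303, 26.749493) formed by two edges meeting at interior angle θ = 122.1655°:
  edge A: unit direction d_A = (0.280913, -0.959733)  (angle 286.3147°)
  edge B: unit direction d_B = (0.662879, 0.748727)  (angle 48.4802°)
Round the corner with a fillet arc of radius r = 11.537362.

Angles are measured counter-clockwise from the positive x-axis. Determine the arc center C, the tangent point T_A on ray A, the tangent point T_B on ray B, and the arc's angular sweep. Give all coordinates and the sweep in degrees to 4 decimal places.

bisector direction at 347.3974° = (0.975907,-0.218187)
center distance |VC| = r/sin(θ/2) = 11.537362/sin(61.0827°) = 13.180751
C = V + |VC|·bis = (-10.0611,23.8736)
T_A = V + ((C−V)·d_A)·d_A = V + 6.3735·d_A = (-21.1339,20.6326)
T_B = V + ((C−V)·d_B)·d_B = V + 6.3735·d_B = (-18.6994,31.5215)
sweep = 180° − θ = 57.8345°

center=(-10.0611,23.8736) T_A=(-21.1339,20.6326) T_B=(-18.6994,31.5215) sweep=57.8345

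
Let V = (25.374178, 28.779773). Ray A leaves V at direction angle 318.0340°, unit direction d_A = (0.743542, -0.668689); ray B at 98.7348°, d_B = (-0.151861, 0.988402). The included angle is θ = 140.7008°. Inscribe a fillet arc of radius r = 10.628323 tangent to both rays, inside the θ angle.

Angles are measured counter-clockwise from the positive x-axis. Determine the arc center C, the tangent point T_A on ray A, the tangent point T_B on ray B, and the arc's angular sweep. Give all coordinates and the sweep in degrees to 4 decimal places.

center=(35.3029,34.1447) T_A=(28.1959,26.2421) T_B=(24.7979,32.5307) sweep=39.2992

bisector direction at 28.3844° = (0.879778,0.475385)
center distance |VC| = r/sin(θ/2) = 10.628323/sin(70.3504°) = 11.285516
C = V + |VC|·bis = (35.3029,34.1447)
T_A = V + ((C−V)·d_A)·d_A = V + 3.7949·d_A = (28.1959,26.2421)
T_B = V + ((C−V)·d_B)·d_B = V + 3.7949·d_B = (24.7979,32.5307)
sweep = 180° − θ = 39.2992°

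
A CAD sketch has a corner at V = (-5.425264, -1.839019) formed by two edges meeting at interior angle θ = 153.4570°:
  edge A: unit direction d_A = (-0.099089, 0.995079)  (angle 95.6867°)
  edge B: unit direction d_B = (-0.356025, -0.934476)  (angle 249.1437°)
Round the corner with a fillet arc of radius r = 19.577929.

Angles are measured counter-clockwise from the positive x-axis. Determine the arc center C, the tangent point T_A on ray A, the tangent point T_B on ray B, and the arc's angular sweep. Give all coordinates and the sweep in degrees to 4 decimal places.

bisector direction at 172.4152° = (-0.991251,0.131993)
center distance |VC| = r/sin(θ/2) = 19.577929/sin(76.7285°) = 20.115140
C = V + |VC|·bis = (-25.3644,0.8160)
T_A = V + ((C−V)·d_A)·d_A = V + 4.6177·d_A = (-5.8828,2.7560)
T_B = V + ((C−V)·d_B)·d_B = V + 4.6177·d_B = (-7.0693,-6.1542)
sweep = 180° − θ = 26.5430°

center=(-25.3644,0.8160) T_A=(-5.8828,2.7560) T_B=(-7.0693,-6.1542) sweep=26.5430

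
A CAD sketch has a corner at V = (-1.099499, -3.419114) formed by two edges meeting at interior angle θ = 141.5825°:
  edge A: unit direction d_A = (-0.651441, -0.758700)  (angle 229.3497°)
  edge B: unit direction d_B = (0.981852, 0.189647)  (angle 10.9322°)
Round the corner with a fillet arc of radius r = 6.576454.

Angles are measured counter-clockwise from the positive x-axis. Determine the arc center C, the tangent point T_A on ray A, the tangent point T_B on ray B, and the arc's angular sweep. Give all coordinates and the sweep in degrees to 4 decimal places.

center=(2.3974,-9.4417) T_A=(-2.5921,-5.1575) T_B=(1.1502,-2.9846) sweep=38.4175

bisector direction at 300.1409° = (0.502129,-0.864793)
center distance |VC| = r/sin(θ/2) = 6.576454/sin(70.7913°) = 6.964177
C = V + |VC|·bis = (2.3974,-9.4417)
T_A = V + ((C−V)·d_A)·d_A = V + 2.2913·d_A = (-2.5921,-5.1575)
T_B = V + ((C−V)·d_B)·d_B = V + 2.2913·d_B = (1.1502,-2.9846)
sweep = 180° − θ = 38.4175°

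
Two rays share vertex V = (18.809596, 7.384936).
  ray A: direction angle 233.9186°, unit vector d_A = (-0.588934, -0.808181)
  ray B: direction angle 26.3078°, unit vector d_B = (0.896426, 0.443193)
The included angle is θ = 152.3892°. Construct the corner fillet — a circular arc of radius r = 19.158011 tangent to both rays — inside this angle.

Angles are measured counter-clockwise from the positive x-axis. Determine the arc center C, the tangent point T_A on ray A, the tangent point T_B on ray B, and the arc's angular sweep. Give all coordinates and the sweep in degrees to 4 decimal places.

bisector direction at 310.1132° = (0.644300,-0.764773)
center distance |VC| = r/sin(θ/2) = 19.158011/sin(76.1946°) = 19.727915
C = V + |VC|·bis = (31.5203,-7.7024)
T_A = V + ((C−V)·d_A)·d_A = V + 4.7076·d_A = (16.0371,3.5804)
T_B = V + ((C−V)·d_B)·d_B = V + 4.7076·d_B = (23.0296,9.4713)
sweep = 180° − θ = 27.6108°

center=(31.5203,-7.7024) T_A=(16.0371,3.5804) T_B=(23.0296,9.4713) sweep=27.6108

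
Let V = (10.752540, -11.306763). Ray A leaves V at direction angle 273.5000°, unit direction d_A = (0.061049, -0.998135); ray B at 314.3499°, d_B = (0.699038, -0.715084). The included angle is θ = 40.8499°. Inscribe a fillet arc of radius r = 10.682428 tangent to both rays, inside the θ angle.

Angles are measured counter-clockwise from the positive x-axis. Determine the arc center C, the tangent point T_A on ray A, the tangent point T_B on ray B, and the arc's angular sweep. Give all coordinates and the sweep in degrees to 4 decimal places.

bisector direction at 293.9249° = (0.405540,-0.914077)
center distance |VC| = r/sin(θ/2) = 10.682428/sin(20.4249°) = 30.610416
C = V + |VC|·bis = (23.1663,-39.2871)
T_A = V + ((C−V)·d_A)·d_A = V + 28.6859·d_A = (12.5038,-39.9392)
T_B = V + ((C−V)·d_B)·d_B = V + 28.6859·d_B = (30.8051,-31.8196)
sweep = 180° − θ = 139.1501°

center=(23.1663,-39.2871) T_A=(12.5038,-39.9392) T_B=(30.8051,-31.8196) sweep=139.1501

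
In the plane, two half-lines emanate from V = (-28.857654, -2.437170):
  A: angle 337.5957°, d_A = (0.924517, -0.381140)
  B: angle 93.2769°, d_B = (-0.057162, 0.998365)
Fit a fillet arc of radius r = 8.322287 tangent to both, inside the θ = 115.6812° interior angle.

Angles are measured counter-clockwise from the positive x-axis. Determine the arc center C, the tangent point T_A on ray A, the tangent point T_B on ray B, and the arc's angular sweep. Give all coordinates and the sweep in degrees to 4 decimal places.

center=(-20.8481,3.2626) T_A=(-24.0200,-4.4315) T_B=(-29.1568,2.7869) sweep=64.3188

bisector direction at 35.4363° = (0.814761,0.579797)
center distance |VC| = r/sin(θ/2) = 8.322287/sin(57.8406°) = 9.830589
C = V + |VC|·bis = (-20.8481,3.2626)
T_A = V + ((C−V)·d_A)·d_A = V + 5.2326·d_A = (-24.0200,-4.4315)
T_B = V + ((C−V)·d_B)·d_B = V + 5.2326·d_B = (-29.1568,2.7869)
sweep = 180° − θ = 64.3188°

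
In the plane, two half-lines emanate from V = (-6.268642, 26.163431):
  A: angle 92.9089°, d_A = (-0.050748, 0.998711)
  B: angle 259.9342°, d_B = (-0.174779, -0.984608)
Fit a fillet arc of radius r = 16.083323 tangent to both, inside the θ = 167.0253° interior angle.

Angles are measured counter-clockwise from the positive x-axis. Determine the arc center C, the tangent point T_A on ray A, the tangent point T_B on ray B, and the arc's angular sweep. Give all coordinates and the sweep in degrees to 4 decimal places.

center=(-22.4241,27.1737) T_A=(-6.3615,27.9899) T_B=(-6.5883,24.3627) sweep=12.9747

bisector direction at 176.4215° = (-0.998050,0.062415)
center distance |VC| = r/sin(θ/2) = 16.083323/sin(83.5126°) = 16.186971
C = V + |VC|·bis = (-22.4241,27.1737)
T_A = V + ((C−V)·d_A)·d_A = V + 1.8289·d_A = (-6.3615,27.9899)
T_B = V + ((C−V)·d_B)·d_B = V + 1.8289·d_B = (-6.5883,24.3627)
sweep = 180° − θ = 12.9747°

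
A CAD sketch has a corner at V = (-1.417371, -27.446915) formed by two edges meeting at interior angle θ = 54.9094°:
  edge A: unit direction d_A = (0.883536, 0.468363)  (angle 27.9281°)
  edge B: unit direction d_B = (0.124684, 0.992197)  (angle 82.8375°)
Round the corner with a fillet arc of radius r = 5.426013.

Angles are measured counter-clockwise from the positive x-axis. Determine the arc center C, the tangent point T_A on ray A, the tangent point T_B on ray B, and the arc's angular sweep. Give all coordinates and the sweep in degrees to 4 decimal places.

bisector direction at 55.3828° = (0.568091,0.822966)
center distance |VC| = r/sin(θ/2) = 5.426013/sin(27.4547°) = 11.768889
C = V + |VC|·bis = (5.2684,-17.7615)
T_A = V + ((C−V)·d_A)·d_A = V + 10.4434·d_A = (7.8098,-22.5556)
T_B = V + ((C−V)·d_B)·d_B = V + 10.4434·d_B = (-0.1152,-17.0850)
sweep = 180° − θ = 125.0906°

center=(5.2684,-17.7615) T_A=(7.8098,-22.5556) T_B=(-0.1152,-17.0850) sweep=125.0906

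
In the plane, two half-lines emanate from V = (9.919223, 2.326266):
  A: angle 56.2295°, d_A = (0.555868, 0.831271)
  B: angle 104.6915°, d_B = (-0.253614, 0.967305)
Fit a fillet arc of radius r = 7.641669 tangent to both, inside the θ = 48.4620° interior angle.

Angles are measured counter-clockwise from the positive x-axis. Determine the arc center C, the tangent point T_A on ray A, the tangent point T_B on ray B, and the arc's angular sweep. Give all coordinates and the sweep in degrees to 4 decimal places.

center=(13.0050,20.6881) T_A=(19.3573,16.4403) T_B=(5.6131,18.7501) sweep=131.5380

bisector direction at 80.4605° = (0.165728,0.986172)
center distance |VC| = r/sin(θ/2) = 7.641669/sin(24.2310°) = 18.619304
C = V + |VC|·bis = (13.0050,20.6881)
T_A = V + ((C−V)·d_A)·d_A = V + 16.9789·d_A = (19.3573,16.4403)
T_B = V + ((C−V)·d_B)·d_B = V + 16.9789·d_B = (5.6131,18.7501)
sweep = 180° − θ = 131.5380°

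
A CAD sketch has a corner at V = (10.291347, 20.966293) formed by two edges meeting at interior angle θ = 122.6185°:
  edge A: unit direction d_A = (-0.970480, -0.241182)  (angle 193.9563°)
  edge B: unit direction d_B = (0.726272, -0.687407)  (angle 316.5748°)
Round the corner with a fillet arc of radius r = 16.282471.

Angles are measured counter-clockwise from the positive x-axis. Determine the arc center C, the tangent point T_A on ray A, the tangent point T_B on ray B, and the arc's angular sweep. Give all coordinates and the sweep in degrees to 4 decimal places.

center=(5.5705,3.0153) T_A=(1.6434,18.8171) T_B=(16.7631,14.8408) sweep=57.3815

bisector direction at 255.2656° = (-0.254339,-0.967115)
center distance |VC| = r/sin(θ/2) = 16.282471/sin(61.3092°) = 18.561367
C = V + |VC|·bis = (5.5705,3.0153)
T_A = V + ((C−V)·d_A)·d_A = V + 8.9110·d_A = (1.6434,18.8171)
T_B = V + ((C−V)·d_B)·d_B = V + 8.9110·d_B = (16.7631,14.8408)
sweep = 180° − θ = 57.3815°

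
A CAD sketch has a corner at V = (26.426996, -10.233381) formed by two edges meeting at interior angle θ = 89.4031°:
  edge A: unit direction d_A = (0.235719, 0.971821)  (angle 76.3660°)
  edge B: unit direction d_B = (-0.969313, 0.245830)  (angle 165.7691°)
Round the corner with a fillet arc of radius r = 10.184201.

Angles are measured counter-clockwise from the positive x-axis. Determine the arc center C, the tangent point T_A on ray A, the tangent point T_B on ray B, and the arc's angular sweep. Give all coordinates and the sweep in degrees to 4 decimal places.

center=(18.9555,2.1681) T_A=(28.8527,-0.2325) T_B=(16.4519,-7.7036) sweep=90.5969

bisector direction at 121.0676° = (-0.516048,0.856559)
center distance |VC| = r/sin(θ/2) = 10.184201/sin(44.7015°) = 14.478248
C = V + |VC|·bis = (18.9555,2.1681)
T_A = V + ((C−V)·d_A)·d_A = V + 10.2909·d_A = (28.8527,-0.2325)
T_B = V + ((C−V)·d_B)·d_B = V + 10.2909·d_B = (16.4519,-7.7036)
sweep = 180° − θ = 90.5969°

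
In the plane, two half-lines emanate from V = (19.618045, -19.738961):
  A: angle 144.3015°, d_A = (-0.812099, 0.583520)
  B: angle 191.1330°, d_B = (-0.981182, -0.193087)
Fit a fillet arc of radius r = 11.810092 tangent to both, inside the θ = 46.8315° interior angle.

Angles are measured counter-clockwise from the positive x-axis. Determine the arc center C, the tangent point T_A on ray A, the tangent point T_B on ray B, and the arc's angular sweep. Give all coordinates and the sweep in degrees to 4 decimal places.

bisector direction at 167.7173° = (-0.977110,0.212736)
center distance |VC| = r/sin(θ/2) = 11.810092/sin(23.4157°) = 29.718388
C = V + |VC|·bis = (-9.4201,-13.4168)
T_A = V + ((C−V)·d_A)·d_A = V + 27.2709·d_A = (-2.5287,-3.8258)
T_B = V + ((C−V)·d_B)·d_B = V + 27.2709·d_B = (-7.1397,-25.0046)
sweep = 180° − θ = 133.1685°

center=(-9.4201,-13.4168) T_A=(-2.5287,-3.8258) T_B=(-7.1397,-25.0046) sweep=133.1685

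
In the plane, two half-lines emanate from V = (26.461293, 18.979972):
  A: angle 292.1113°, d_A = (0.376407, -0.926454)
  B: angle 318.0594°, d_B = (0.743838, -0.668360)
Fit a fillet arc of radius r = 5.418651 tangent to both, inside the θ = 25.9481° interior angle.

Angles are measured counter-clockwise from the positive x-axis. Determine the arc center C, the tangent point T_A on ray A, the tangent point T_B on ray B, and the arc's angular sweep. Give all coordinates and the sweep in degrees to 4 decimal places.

center=(40.3343,-0.7700) T_A=(35.3141,-2.8096) T_B=(43.9559,3.2606) sweep=154.0519

bisector direction at 305.0854° = (0.574796,-0.818297)
center distance |VC| = r/sin(θ/2) = 5.418651/sin(12.9741°) = 24.135484
C = V + |VC|·bis = (40.3343,-0.7700)
T_A = V + ((C−V)·d_A)·d_A = V + 23.5194·d_A = (35.3141,-2.8096)
T_B = V + ((C−V)·d_B)·d_B = V + 23.5194·d_B = (43.9559,3.2606)
sweep = 180° − θ = 154.0519°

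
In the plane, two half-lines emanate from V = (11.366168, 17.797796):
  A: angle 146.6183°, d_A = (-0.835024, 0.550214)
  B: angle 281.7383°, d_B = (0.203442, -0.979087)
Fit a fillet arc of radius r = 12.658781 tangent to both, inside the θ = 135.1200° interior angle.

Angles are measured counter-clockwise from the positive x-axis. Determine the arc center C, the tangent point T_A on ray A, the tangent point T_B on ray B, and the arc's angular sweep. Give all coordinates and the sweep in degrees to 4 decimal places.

center=(0.0357,10.1039) T_A=(7.0007,20.6743) T_B=(12.4297,12.6792) sweep=44.8800

bisector direction at 214.1783° = (-0.827293,-0.561770)
center distance |VC| = r/sin(θ/2) = 12.658781/sin(67.5600°) = 13.695833
C = V + |VC|·bis = (0.0357,10.1039)
T_A = V + ((C−V)·d_A)·d_A = V + 5.2279·d_A = (7.0007,20.6743)
T_B = V + ((C−V)·d_B)·d_B = V + 5.2279·d_B = (12.4297,12.6792)
sweep = 180° − θ = 44.8800°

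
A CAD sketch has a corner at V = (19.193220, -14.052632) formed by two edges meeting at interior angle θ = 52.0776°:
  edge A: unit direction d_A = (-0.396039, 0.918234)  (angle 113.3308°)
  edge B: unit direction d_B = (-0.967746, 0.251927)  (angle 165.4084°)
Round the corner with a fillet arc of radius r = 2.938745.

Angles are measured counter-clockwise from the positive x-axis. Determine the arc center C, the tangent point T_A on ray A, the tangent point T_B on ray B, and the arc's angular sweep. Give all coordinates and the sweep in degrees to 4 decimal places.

bisector direction at 139.3696° = (-0.758926,0.651177)
center distance |VC| = r/sin(θ/2) = 2.938745/sin(26.0388°) = 6.694490
C = V + |VC|·bis = (14.1126,-9.6933)
T_A = V + ((C−V)·d_A)·d_A = V + 6.0150·d_A = (16.8111,-8.5295)
T_B = V + ((C−V)·d_B)·d_B = V + 6.0150·d_B = (13.3722,-12.5373)
sweep = 180° − θ = 127.9224°

center=(14.1126,-9.6933) T_A=(16.8111,-8.5295) T_B=(13.3722,-12.5373) sweep=127.9224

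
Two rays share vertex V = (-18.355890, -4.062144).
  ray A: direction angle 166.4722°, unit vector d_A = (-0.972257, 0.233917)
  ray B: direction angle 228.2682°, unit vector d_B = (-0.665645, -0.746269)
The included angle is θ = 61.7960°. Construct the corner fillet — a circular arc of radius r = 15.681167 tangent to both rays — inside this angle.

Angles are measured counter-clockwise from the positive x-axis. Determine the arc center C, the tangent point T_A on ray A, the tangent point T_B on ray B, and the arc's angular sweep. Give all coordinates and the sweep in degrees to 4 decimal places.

bisector direction at 197.3702° = (-0.954396,-0.298544)
center distance |VC| = r/sin(θ/2) = 15.681167/sin(30.8980°) = 30.537141
C = V + |VC|·bis = (-47.5004,-13.1788)
T_A = V + ((C−V)·d_A)·d_A = V + 26.2034·d_A = (-43.8323,2.0673)
T_B = V + ((C−V)·d_B)·d_B = V + 26.2034·d_B = (-35.7980,-23.6169)
sweep = 180° − θ = 118.2040°

center=(-47.5004,-13.1788) T_A=(-43.8323,2.0673) T_B=(-35.7980,-23.6169) sweep=118.2040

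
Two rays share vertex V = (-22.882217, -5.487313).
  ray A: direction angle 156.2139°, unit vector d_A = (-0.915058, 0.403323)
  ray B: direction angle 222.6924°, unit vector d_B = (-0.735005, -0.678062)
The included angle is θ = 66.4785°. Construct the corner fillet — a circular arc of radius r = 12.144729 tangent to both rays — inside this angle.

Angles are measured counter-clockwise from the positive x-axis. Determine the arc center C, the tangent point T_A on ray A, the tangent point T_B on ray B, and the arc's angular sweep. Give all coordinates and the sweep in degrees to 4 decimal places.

bisector direction at 189.4532° = (-0.986420,-0.164241)
center distance |VC| = r/sin(θ/2) = 12.144729/sin(33.2392°) = 22.156403
C = V + |VC|·bis = (-44.7377,-9.1263)
T_A = V + ((C−V)·d_A)·d_A = V + 18.5314·d_A = (-39.8395,1.9868)
T_B = V + ((C−V)·d_B)·d_B = V + 18.5314·d_B = (-36.5029,-18.0527)
sweep = 180° − θ = 113.5215°

center=(-44.7377,-9.1263) T_A=(-39.8395,1.9868) T_B=(-36.5029,-18.0527) sweep=113.5215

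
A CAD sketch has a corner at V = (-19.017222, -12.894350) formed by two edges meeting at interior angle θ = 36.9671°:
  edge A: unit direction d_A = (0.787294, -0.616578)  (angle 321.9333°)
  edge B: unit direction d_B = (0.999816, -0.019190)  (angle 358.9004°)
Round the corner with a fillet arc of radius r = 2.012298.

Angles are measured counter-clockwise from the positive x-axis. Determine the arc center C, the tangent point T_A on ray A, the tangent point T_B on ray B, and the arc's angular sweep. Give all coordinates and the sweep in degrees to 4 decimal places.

bisector direction at 340.4169° = (0.942156,-0.335175)
center distance |VC| = r/sin(θ/2) = 2.012298/sin(18.4836°) = 6.347295
C = V + |VC|·bis = (-13.0371,-15.0218)
T_A = V + ((C−V)·d_A)·d_A = V + 6.0199·d_A = (-14.2778,-16.6061)
T_B = V + ((C−V)·d_B)·d_B = V + 6.0199·d_B = (-12.9985,-13.0099)
sweep = 180° − θ = 143.0329°

center=(-13.0371,-15.0218) T_A=(-14.2778,-16.6061) T_B=(-12.9985,-13.0099) sweep=143.0329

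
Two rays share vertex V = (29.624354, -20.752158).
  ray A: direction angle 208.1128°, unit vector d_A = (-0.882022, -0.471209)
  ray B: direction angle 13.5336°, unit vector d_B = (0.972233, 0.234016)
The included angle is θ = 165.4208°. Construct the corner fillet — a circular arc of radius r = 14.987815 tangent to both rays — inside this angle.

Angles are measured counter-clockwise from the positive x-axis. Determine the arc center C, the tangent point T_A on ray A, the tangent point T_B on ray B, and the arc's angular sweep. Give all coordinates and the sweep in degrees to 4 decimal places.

center=(34.9957,-34.8751) T_A=(27.9333,-21.6556) T_B=(31.4883,-20.3035) sweep=14.5792

bisector direction at 290.8232° = (0.355485,-0.934682)
center distance |VC| = r/sin(θ/2) = 14.987815/sin(82.7104°) = 15.109941
C = V + |VC|·bis = (34.9957,-34.8751)
T_A = V + ((C−V)·d_A)·d_A = V + 1.9172·d_A = (27.9333,-21.6556)
T_B = V + ((C−V)·d_B)·d_B = V + 1.9172·d_B = (31.4883,-20.3035)
sweep = 180° − θ = 14.5792°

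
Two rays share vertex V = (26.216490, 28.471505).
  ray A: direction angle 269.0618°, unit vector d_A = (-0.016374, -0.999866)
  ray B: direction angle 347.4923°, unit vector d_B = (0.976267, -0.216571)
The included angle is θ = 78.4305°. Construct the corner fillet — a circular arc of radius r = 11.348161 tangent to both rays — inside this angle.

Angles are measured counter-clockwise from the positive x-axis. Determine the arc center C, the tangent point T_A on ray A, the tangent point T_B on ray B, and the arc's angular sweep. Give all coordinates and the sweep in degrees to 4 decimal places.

bisector direction at 308.2770° = (0.619465,-0.785025)
center distance |VC| = r/sin(θ/2) = 11.348161/sin(39.2152°) = 17.949261
C = V + |VC|·bis = (37.3354,14.3809)
T_A = V + ((C−V)·d_A)·d_A = V + 13.9067·d_A = (25.9888,14.5667)
T_B = V + ((C−V)·d_B)·d_B = V + 13.9067·d_B = (39.7931,25.4597)
sweep = 180° − θ = 101.5695°

center=(37.3354,14.3809) T_A=(25.9888,14.5667) T_B=(39.7931,25.4597) sweep=101.5695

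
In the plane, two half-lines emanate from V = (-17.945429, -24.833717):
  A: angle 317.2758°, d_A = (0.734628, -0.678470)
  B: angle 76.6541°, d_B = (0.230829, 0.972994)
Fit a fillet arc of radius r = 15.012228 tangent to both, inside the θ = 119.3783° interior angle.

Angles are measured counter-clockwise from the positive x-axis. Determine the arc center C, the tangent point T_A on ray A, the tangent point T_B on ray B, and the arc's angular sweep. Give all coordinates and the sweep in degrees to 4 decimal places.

bisector direction at 16.9649° = (0.956483,0.291787)
center distance |VC| = r/sin(θ/2) = 15.012228/sin(59.6891°) = 17.389353
C = V + |VC|·bis = (-1.3128,-19.7597)
T_A = V + ((C−V)·d_A)·d_A = V + 8.7763·d_A = (-11.4981,-30.7881)
T_B = V + ((C−V)·d_B)·d_B = V + 8.7763·d_B = (-15.9196,-16.2945)
sweep = 180° − θ = 60.6217°

center=(-1.3128,-19.7597) T_A=(-11.4981,-30.7881) T_B=(-15.9196,-16.2945) sweep=60.6217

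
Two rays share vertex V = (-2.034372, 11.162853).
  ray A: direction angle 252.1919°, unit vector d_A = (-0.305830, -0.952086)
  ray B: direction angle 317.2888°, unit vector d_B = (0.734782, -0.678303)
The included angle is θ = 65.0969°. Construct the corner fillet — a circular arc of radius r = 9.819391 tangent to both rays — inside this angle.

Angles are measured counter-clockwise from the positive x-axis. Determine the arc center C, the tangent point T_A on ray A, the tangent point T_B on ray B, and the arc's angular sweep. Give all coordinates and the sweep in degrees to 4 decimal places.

bisector direction at 284.7404° = (0.254439,-0.967089)
center distance |VC| = r/sin(θ/2) = 9.819391/sin(32.5485°) = 18.251229
C = V + |VC|·bis = (2.6095,-6.4877)
T_A = V + ((C−V)·d_A)·d_A = V + 15.3846·d_A = (-6.7395,-3.4846)
T_B = V + ((C−V)·d_B)·d_B = V + 15.3846·d_B = (9.2700,0.7274)
sweep = 180° − θ = 114.9031°

center=(2.6095,-6.4877) T_A=(-6.7395,-3.4846) T_B=(9.2700,0.7274) sweep=114.9031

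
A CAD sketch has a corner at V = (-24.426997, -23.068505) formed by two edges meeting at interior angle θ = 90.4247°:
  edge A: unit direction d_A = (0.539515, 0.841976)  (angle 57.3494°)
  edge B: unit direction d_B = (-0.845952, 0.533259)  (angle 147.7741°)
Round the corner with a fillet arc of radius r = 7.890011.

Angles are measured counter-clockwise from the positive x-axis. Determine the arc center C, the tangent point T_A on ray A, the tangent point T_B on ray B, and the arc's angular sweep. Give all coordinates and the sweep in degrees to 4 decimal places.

center=(-26.8449,-12.2176) T_A=(-20.2017,-16.4744) T_B=(-31.0523,-18.8922) sweep=89.5753

bisector direction at 102.5618° = (-0.217492,0.976062)
center distance |VC| = r/sin(θ/2) = 7.890011/sin(45.2124°) = 11.117035
C = V + |VC|·bis = (-26.8449,-12.2176)
T_A = V + ((C−V)·d_A)·d_A = V + 7.8317·d_A = (-20.2017,-16.4744)
T_B = V + ((C−V)·d_B)·d_B = V + 7.8317·d_B = (-31.0523,-18.8922)
sweep = 180° − θ = 89.5753°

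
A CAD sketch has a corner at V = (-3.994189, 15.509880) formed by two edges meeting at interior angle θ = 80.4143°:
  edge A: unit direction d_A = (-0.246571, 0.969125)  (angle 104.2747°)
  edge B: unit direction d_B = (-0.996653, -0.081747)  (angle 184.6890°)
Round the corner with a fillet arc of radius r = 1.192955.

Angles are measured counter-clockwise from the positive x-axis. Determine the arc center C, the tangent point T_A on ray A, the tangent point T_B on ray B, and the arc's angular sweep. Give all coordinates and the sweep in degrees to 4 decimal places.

bisector direction at 144.4819° = (-0.813932,0.580961)
center distance |VC| = r/sin(θ/2) = 1.192955/sin(40.2071°) = 1.847958
C = V + |VC|·bis = (-5.4983,16.5835)
T_A = V + ((C−V)·d_A)·d_A = V + 1.4113·d_A = (-4.3422,16.8776)
T_B = V + ((C−V)·d_B)·d_B = V + 1.4113·d_B = (-5.4008,15.3945)
sweep = 180° − θ = 99.5857°

center=(-5.4983,16.5835) T_A=(-4.3422,16.8776) T_B=(-5.4008,15.3945) sweep=99.5857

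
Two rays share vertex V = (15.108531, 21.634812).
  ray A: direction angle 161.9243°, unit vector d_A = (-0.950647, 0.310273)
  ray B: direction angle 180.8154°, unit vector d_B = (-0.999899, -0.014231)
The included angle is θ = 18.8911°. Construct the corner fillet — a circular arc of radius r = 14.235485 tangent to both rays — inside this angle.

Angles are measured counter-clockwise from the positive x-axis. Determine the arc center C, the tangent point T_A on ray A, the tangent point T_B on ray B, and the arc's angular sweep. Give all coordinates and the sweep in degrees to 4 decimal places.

center=(-70.6528,34.6512) T_A=(-66.2359,48.1841) T_B=(-70.4502,20.4171) sweep=161.1089

bisector direction at 171.3698° = (-0.988678,0.150056)
center distance |VC| = r/sin(θ/2) = 14.235485/sin(9.4456°) = 86.743433
C = V + |VC|·bis = (-70.6528,34.6512)
T_A = V + ((C−V)·d_A)·d_A = V + 85.5674·d_A = (-66.2359,48.1841)
T_B = V + ((C−V)·d_B)·d_B = V + 85.5674·d_B = (-70.4502,20.4171)
sweep = 180° − θ = 161.1089°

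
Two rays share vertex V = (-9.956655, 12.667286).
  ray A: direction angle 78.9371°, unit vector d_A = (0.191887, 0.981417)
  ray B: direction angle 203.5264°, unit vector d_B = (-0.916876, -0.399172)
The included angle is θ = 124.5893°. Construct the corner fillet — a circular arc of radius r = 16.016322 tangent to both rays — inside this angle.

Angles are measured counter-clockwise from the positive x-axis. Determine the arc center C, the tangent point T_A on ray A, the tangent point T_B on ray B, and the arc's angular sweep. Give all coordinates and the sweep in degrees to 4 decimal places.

bisector direction at 141.2318° = (-0.779685,0.626172)
center distance |VC| = r/sin(θ/2) = 16.016322/sin(62.2946°) = 18.090380
C = V + |VC|·bis = (-24.0615,23.9950)
T_A = V + ((C−V)·d_A)·d_A = V + 8.4107·d_A = (-8.3428,20.9217)
T_B = V + ((C−V)·d_B)·d_B = V + 8.4107·d_B = (-17.6682,9.3100)
sweep = 180° − θ = 55.4107°

center=(-24.0615,23.9950) T_A=(-8.3428,20.9217) T_B=(-17.6682,9.3100) sweep=55.4107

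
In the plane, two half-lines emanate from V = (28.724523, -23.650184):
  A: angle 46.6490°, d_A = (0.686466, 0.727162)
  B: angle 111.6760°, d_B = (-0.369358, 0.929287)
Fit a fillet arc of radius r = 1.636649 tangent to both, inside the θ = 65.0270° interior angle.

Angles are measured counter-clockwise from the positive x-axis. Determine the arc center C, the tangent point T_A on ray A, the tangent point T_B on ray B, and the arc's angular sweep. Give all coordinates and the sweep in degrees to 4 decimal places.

center=(29.2970,-20.6596) T_A=(30.4872,-21.7831) T_B=(27.7761,-21.2641) sweep=114.9730

bisector direction at 79.1625° = (0.188024,0.982164)
center distance |VC| = r/sin(θ/2) = 1.636649/sin(32.5135°) = 3.044938
C = V + |VC|·bis = (29.2970,-20.6596)
T_A = V + ((C−V)·d_A)·d_A = V + 2.5677·d_A = (30.4872,-21.7831)
T_B = V + ((C−V)·d_B)·d_B = V + 2.5677·d_B = (27.7761,-21.2641)
sweep = 180° − θ = 114.9730°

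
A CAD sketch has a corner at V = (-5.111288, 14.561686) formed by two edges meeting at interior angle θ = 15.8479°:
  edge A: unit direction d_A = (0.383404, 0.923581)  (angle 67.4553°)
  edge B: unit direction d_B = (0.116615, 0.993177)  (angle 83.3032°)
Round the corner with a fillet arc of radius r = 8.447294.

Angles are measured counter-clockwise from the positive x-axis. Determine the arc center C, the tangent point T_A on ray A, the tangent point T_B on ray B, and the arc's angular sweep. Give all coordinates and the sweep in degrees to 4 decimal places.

center=(10.3558,73.8525) T_A=(18.1575,70.6138) T_B=(1.9661,74.8376) sweep=164.1521

bisector direction at 75.3792° = (0.252420,0.967618)
center distance |VC| = r/sin(θ/2) = 8.447294/sin(7.9239°) = 61.275072
C = V + |VC|·bis = (10.3558,73.8525)
T_A = V + ((C−V)·d_A)·d_A = V + 60.6900·d_A = (18.1575,70.6138)
T_B = V + ((C−V)·d_B)·d_B = V + 60.6900·d_B = (1.9661,74.8376)
sweep = 180° − θ = 164.1521°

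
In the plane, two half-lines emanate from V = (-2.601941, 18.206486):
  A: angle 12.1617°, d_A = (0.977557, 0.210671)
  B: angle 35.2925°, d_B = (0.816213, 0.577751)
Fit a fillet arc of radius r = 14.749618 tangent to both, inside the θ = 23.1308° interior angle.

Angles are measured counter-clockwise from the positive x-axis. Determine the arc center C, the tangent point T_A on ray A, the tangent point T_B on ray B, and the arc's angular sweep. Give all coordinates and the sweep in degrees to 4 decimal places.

center=(64.7486,47.8093) T_A=(67.8559,33.3907) T_B=(56.2270,59.8482) sweep=156.8692

bisector direction at 23.7271° = (0.915472,0.402381)
center distance |VC| = r/sin(θ/2) = 14.749618/sin(11.5654°) = 73.569194
C = V + |VC|·bis = (64.7486,47.8093)
T_A = V + ((C−V)·d_A)·d_A = V + 72.0755·d_A = (67.8559,33.3907)
T_B = V + ((C−V)·d_B)·d_B = V + 72.0755·d_B = (56.2270,59.8482)
sweep = 180° − θ = 156.8692°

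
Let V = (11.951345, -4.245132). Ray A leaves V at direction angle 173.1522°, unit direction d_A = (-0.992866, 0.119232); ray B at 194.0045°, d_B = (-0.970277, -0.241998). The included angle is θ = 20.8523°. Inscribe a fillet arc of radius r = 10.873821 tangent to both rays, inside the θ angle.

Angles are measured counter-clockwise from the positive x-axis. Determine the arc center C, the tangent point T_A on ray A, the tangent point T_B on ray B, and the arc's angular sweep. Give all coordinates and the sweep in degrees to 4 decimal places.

center=(-48.0185,-7.9954) T_A=(-46.7220,2.8009) T_B=(-45.3870,-18.5460) sweep=159.1477

bisector direction at 183.5784° = (-0.998050,-0.062413)
center distance |VC| = r/sin(θ/2) = 10.873821/sin(10.4261°) = 60.086972
C = V + |VC|·bis = (-48.0185,-7.9954)
T_A = V + ((C−V)·d_A)·d_A = V + 59.0949·d_A = (-46.7220,2.8009)
T_B = V + ((C−V)·d_B)·d_B = V + 59.0949·d_B = (-45.3870,-18.5460)
sweep = 180° − θ = 159.1477°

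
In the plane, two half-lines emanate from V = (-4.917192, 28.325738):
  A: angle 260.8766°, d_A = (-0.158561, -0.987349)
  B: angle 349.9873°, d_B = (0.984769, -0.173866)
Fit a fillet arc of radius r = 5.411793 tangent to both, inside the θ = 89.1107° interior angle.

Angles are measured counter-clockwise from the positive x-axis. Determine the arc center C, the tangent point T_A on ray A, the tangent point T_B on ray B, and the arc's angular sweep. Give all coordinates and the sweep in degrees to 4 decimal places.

center=(-0.4454,22.0407) T_A=(-5.7887,22.8988) T_B=(0.4955,27.3701) sweep=90.8893

bisector direction at 305.4320° = (0.579736,-0.814805)
center distance |VC| = r/sin(θ/2) = 5.411793/sin(44.5553°) = 7.713524
C = V + |VC|·bis = (-0.4454,22.0407)
T_A = V + ((C−V)·d_A)·d_A = V + 5.4964·d_A = (-5.7887,22.8988)
T_B = V + ((C−V)·d_B)·d_B = V + 5.4964·d_B = (0.4955,27.3701)
sweep = 180° − θ = 90.8893°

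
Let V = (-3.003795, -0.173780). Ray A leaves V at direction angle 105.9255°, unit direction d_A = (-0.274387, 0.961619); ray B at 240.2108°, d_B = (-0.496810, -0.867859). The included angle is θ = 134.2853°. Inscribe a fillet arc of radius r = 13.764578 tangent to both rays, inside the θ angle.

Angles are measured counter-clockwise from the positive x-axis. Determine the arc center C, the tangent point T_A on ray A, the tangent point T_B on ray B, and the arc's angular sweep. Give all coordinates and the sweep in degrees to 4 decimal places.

center=(-17.8322,1.6290) T_A=(-4.5959,5.4058) T_B=(-5.8864,-5.2094) sweep=45.7147

bisector direction at 173.0682° = (-0.992690,0.120689)
center distance |VC| = r/sin(θ/2) = 13.764578/sin(67.1427°) = 14.937552
C = V + |VC|·bis = (-17.8322,1.6290)
T_A = V + ((C−V)·d_A)·d_A = V + 5.8023·d_A = (-4.5959,5.4058)
T_B = V + ((C−V)·d_B)·d_B = V + 5.8023·d_B = (-5.8864,-5.2094)
sweep = 180° − θ = 45.7147°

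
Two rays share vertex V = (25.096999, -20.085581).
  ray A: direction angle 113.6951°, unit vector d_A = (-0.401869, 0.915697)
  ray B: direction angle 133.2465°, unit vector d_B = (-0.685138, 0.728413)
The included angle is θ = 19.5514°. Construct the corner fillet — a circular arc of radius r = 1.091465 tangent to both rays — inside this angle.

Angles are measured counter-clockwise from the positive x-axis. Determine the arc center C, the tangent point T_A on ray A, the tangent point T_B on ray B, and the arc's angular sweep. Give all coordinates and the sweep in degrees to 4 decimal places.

center=(21.5517,-14.7233) T_A=(22.5512,-14.2847) T_B=(20.7567,-15.4711) sweep=160.4486

bisector direction at 123.4708° = (-0.551512,0.834167)
center distance |VC| = r/sin(θ/2) = 1.091465/sin(9.7757°) = 6.428264
C = V + |VC|·bis = (21.5517,-14.7233)
T_A = V + ((C−V)·d_A)·d_A = V + 6.3349·d_A = (22.5512,-14.2847)
T_B = V + ((C−V)·d_B)·d_B = V + 6.3349·d_B = (20.7567,-15.4711)
sweep = 180° − θ = 160.4486°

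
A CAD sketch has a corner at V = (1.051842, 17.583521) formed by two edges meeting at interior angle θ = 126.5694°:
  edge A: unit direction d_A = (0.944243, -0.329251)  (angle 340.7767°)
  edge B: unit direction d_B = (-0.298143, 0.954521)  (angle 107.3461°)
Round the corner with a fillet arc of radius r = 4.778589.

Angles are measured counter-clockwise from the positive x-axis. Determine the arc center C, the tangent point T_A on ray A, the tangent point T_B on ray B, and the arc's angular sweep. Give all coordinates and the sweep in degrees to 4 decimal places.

bisector direction at 44.0614° = (0.718595,0.695429)
center distance |VC| = r/sin(θ/2) = 4.778589/sin(63.2847°) = 5.349658
C = V + |VC|·bis = (4.8961,21.3038)
T_A = V + ((C−V)·d_A)·d_A = V + 2.4050·d_A = (3.3227,16.7917)
T_B = V + ((C−V)·d_B)·d_B = V + 2.4050·d_B = (0.3348,19.8791)
sweep = 180° − θ = 53.4306°

center=(4.8961,21.3038) T_A=(3.3227,16.7917) T_B=(0.3348,19.8791) sweep=53.4306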